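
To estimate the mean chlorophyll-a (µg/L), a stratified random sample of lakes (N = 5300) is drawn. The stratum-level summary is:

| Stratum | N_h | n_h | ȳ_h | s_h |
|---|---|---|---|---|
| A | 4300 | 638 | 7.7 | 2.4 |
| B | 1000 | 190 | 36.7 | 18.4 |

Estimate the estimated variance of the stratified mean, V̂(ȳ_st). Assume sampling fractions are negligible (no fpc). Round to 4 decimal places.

V̂(ȳ_st) ≈ 0.0694

V̂(ȳ_st) = Σ W_h² s_h²/n_h, with W_h = N_h/N and N = 5300:
  stratum A: (4300/5300)²·2.4²/638 = 0.00594274
  stratum B: (1000/5300)²·18.4²/190 = 0.0634352
V̂(ȳ_st) = 0.0693779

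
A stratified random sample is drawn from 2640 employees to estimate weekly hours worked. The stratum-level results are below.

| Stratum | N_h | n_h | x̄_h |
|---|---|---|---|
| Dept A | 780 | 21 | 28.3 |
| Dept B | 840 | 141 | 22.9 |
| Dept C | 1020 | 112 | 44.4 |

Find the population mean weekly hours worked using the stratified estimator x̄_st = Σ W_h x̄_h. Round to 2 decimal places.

x̄_st ≈ 32.80

N = Σ N_h = 2640. Stratum weights W_h = N_h/N.
x̄_st = (780·28.3 + 840·22.9 + 1020·44.4) / 2640 = 32.8023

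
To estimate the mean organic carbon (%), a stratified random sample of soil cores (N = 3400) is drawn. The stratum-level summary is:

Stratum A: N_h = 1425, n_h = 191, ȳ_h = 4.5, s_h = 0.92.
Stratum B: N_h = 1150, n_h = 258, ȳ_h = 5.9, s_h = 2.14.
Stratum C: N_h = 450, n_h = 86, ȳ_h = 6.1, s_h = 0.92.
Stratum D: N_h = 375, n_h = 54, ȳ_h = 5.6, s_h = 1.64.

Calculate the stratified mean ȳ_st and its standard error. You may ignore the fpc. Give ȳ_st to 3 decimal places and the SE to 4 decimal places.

ȳ_st = Σ W_h ȳ_h = (1425·4.5 + 1150·5.9 + 450·6.1 + 375·5.6)/3400 = 5.30662
V̂(ȳ_st) = Σ W_h² s_h²/n_h, with W_h = N_h/N and N = 3400:
  stratum A: (1425/3400)²·0.92²/191 = 0.00077842
  stratum B: (1150/3400)²·2.14²/258 = 0.0020307
  stratum C: (450/3400)²·0.92²/86 = 0.000172403
  stratum D: (375/3400)²·1.64²/54 = 0.000605897
V̂(ȳ_st) = 0.00358742
SE(ȳ_st) = √0.00358742 = 0.0598951

ȳ_st ≈ 5.307, SE ≈ 0.0599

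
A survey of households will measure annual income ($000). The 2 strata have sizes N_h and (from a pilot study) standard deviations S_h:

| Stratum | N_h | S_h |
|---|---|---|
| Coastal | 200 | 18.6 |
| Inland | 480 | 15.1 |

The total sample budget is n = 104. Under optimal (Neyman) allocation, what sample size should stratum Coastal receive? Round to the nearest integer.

35

Neyman allocation: n_h = n · N_h S_h / Σ N_i S_i, with n = 104.
  stratum Coastal: N_h·S_h = 200·18.6 = 3720.00
  stratum Inland: N_h·S_h = 480·15.1 = 7248.00
Σ N_h S_h = 10968.00
n for stratum Coastal = 104·3720.00/10968.00 = 35.274 → 35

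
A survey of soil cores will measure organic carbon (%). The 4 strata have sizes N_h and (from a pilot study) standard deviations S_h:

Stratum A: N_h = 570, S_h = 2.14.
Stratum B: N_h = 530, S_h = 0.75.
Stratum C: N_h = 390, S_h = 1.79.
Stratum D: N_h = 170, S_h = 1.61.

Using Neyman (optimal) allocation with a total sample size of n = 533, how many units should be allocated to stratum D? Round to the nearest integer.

Neyman allocation: n_h = n · N_h S_h / Σ N_i S_i, with n = 533.
  stratum A: N_h·S_h = 570·2.14 = 1219.80
  stratum B: N_h·S_h = 530·0.75 = 397.50
  stratum C: N_h·S_h = 390·1.79 = 698.10
  stratum D: N_h·S_h = 170·1.61 = 273.70
Σ N_h S_h = 2589.10
n for stratum D = 533·273.70/2589.10 = 56.345 → 56

56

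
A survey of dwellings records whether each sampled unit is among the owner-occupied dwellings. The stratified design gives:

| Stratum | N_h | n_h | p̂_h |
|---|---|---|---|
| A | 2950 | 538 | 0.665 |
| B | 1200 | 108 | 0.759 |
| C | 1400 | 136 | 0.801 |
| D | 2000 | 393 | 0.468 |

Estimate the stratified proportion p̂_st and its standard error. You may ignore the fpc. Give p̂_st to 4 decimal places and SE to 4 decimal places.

N = 7550; stratum weights W_h = N_h/N.
p̂_st = Σ W_h p̂_h = (2950·0.665 + 1200·0.759 + 1400·0.801 + 2000·0.468)/7550 = 0.65297
V̂(p̂_st) = Σ W_h² p̂_h(1−p̂_h)/(n_h−1):
  stratum A: (2950/7550)²·0.665·0.335/537 = 6.33348e-05
  stratum B: (1200/7550)²·0.759·0.241/107 = 4.31861e-05
  stratum C: (1400/7550)²·0.801·0.199/135 = 4.05989e-05
  stratum D: (2000/7550)²·0.468·0.532/392 = 4.45695e-05
V̂(p̂_st) = 0.000191689; SE = √V̂ = 0.0138452

p̂_st ≈ 0.6530, SE ≈ 0.0138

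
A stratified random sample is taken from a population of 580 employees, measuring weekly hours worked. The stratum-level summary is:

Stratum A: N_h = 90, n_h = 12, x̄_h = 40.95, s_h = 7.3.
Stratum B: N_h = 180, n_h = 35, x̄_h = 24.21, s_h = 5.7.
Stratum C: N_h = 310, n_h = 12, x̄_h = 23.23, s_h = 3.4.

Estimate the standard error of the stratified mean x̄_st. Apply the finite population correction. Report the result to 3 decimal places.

SE(x̄_st) ≈ 0.655

V̂(x̄_st) = Σ W_h² (1 − n_h/N_h) s_h²/n_h, with W_h = N_h/N and N = 580:
  stratum A: (90/580)²·(1 − 12/90)·7.3²/12 = 0.0926714
  stratum B: (180/580)²·(1 − 35/180)·5.7²/35 = 0.0720222
  stratum C: (310/580)²·(1 − 12/310)·3.4²/12 = 0.264544
V̂(x̄_st) = 0.429238
SE(x̄_st) = √0.429238 = 0.655163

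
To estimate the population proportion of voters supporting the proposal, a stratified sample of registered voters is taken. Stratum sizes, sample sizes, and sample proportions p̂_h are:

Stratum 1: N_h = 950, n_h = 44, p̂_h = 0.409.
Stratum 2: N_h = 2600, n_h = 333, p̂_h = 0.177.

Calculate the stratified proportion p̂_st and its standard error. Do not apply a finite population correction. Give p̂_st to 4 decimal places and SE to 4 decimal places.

p̂_st ≈ 0.2391, SE ≈ 0.0253

N = 3550; stratum weights W_h = N_h/N.
p̂_st = Σ W_h p̂_h = (950·0.409 + 2600·0.177)/3550 = 0.23908
V̂(p̂_st) = Σ W_h² p̂_h(1−p̂_h)/(n_h−1):
  stratum 1: (950/3550)²·0.409·0.591/43 = 0.000402562
  stratum 2: (2600/3550)²·0.177·0.823/332 = 0.000235356
V̂(p̂_st) = 0.000637918; SE = √V̂ = 0.025257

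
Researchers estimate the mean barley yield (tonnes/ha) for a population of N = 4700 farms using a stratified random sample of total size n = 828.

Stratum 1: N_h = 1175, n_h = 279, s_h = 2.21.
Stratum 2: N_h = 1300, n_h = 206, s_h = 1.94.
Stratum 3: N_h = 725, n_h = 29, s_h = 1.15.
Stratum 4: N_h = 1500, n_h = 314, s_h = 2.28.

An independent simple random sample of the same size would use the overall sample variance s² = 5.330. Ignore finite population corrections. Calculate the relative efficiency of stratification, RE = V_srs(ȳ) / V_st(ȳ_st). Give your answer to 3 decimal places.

RE ≈ 1.223

V̂(ȳ_st) = Σ W_h² s_h²/n_h, with W_h = N_h/N and N = 4700:
  stratum 1: (1175/4700)²·2.21²/279 = 0.00109411
  stratum 2: (1300/4700)²·1.94²/206 = 0.00139774
  stratum 3: (725/4700)²·1.15²/29 = 0.00108512
  stratum 4: (1500/4700)²·2.28²/314 = 0.00168627
V_st = 0.00526324
V_srs = s²/n = 5.330/828 = 0.0064372
Relative efficiency = V_srs / V_st = 0.0064372/0.00526324 = 1.2230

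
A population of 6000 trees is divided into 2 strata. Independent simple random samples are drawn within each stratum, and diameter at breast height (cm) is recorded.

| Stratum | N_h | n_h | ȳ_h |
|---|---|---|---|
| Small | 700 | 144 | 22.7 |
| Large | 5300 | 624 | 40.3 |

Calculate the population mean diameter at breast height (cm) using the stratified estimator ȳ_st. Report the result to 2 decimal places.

ȳ_st ≈ 38.25

N = Σ N_h = 6000. Stratum weights W_h = N_h/N.
ȳ_st = (700·22.7 + 5300·40.3) / 6000 = 38.2467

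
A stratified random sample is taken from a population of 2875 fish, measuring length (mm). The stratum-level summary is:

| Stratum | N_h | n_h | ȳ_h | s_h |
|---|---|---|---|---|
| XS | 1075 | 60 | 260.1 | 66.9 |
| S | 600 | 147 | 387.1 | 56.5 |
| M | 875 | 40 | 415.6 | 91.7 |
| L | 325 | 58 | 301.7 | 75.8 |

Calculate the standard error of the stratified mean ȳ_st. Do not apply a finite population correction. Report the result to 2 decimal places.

V̂(ȳ_st) = Σ W_h² s_h²/n_h, with W_h = N_h/N and N = 2875:
  stratum XS: (1075/2875)²·66.9²/60 = 10.429
  stratum S: (600/2875)²·56.5²/147 = 0.945815
  stratum M: (875/2875)²·91.7²/40 = 19.4724
  stratum L: (325/2875)²·75.8²/58 = 1.26591
V̂(ȳ_st) = 32.1131
SE(ȳ_st) = √32.1131 = 5.66684

SE(ȳ_st) ≈ 5.67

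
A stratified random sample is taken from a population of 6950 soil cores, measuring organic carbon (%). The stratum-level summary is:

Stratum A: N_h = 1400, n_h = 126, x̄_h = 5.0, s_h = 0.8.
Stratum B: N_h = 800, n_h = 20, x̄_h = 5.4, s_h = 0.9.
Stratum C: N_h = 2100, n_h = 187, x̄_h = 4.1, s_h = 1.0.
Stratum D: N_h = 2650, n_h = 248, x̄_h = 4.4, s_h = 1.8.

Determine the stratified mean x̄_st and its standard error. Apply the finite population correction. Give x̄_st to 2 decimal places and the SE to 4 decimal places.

x̄_st ≈ 4.55, SE ≈ 0.0536

x̄_st = Σ W_h x̄_h = (1400·5.0 + 800·5.4 + 2100·4.1 + 2650·4.4)/6950 = 4.54532
V̂(x̄_st) = Σ W_h² (1 − n_h/N_h) s_h²/n_h, with W_h = N_h/N and N = 6950:
  stratum A: (1400/6950)²·(1 − 126/1400)·0.8²/126 = 0.000187559
  stratum B: (800/6950)²·(1 − 20/800)·0.9²/20 = 0.000523203
  stratum C: (2100/6950)²·(1 − 187/2100)·1.0²/187 = 0.000444757
  stratum D: (2650/6950)²·(1 − 248/2650)·1.8²/248 = 0.00172164
V̂(x̄_st) = 0.00287716
SE(x̄_st) = √0.00287716 = 0.0536392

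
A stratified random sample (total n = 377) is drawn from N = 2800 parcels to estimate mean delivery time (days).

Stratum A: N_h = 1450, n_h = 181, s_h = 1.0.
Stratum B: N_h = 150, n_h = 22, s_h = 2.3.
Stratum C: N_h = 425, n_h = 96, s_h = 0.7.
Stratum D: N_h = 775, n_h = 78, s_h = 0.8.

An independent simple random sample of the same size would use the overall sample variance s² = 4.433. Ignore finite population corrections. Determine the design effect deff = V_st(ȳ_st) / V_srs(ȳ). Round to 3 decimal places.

deff ≈ 0.248

V̂(ȳ_st) = Σ W_h² s_h²/n_h, with W_h = N_h/N and N = 2800:
  stratum A: (1450/2800)²·1.0²/181 = 0.00148164
  stratum B: (150/2800)²·2.3²/22 = 0.00069008
  stratum C: (425/2800)²·0.7²/96 = 0.000117594
  stratum D: (775/2800)²·0.8²/78 = 0.000628598
V_st = 0.00291791
V_srs = s²/n = 4.433/377 = 0.0117586
deff = V_st / V_srs = 0.00291791/0.0117586 = 0.2482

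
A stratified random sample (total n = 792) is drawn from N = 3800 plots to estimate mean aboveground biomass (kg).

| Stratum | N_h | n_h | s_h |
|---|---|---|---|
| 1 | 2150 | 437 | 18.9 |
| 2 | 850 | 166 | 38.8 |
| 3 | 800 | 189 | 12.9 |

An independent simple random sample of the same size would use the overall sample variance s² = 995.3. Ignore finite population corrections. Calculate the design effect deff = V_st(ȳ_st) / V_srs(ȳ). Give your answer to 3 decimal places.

V̂(ȳ_st) = Σ W_h² s_h²/n_h, with W_h = N_h/N and N = 3800:
  stratum 1: (2150/3800)²·18.9²/437 = 0.261669
  stratum 2: (850/3800)²·38.8²/166 = 0.45376
  stratum 3: (800/3800)²·12.9²/189 = 0.0390239
V_st = 0.754452
V_srs = s²/n = 995.3/792 = 1.25669
deff = V_st / V_srs = 0.754452/1.25669 = 0.6003

deff ≈ 0.600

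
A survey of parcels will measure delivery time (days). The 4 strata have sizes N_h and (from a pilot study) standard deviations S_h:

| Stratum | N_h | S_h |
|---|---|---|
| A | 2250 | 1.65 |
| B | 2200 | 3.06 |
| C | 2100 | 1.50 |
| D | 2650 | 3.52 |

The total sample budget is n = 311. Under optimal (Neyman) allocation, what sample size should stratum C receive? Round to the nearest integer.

43

Neyman allocation: n_h = n · N_h S_h / Σ N_i S_i, with n = 311.
  stratum A: N_h·S_h = 2250·1.65 = 3712.50
  stratum B: N_h·S_h = 2200·3.06 = 6732.00
  stratum C: N_h·S_h = 2100·1.50 = 3150.00
  stratum D: N_h·S_h = 2650·3.52 = 9328.00
Σ N_h S_h = 22922.50
n for stratum C = 311·3150.00/22922.50 = 42.737 → 43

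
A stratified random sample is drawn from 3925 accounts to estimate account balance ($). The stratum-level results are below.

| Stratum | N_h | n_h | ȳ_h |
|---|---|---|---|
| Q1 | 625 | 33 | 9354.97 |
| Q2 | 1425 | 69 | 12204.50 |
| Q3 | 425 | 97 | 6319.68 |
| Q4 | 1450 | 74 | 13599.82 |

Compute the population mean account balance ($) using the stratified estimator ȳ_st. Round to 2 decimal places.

N = Σ N_h = 3925. Stratum weights W_h = N_h/N.
ȳ_st = (625·9354.97 + 1425·12204.50 + 425·6319.68 + 1450·13599.82) / 3925 = 11629.0119

ȳ_st ≈ 11629.01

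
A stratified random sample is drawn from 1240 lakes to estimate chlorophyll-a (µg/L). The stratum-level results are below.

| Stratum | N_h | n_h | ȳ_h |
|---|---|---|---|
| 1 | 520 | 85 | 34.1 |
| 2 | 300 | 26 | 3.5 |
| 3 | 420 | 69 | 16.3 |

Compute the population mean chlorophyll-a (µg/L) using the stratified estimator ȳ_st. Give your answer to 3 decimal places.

ȳ_st ≈ 20.668

N = Σ N_h = 1240. Stratum weights W_h = N_h/N.
ȳ_st = (520·34.1 + 300·3.5 + 420·16.3) / 1240 = 20.66774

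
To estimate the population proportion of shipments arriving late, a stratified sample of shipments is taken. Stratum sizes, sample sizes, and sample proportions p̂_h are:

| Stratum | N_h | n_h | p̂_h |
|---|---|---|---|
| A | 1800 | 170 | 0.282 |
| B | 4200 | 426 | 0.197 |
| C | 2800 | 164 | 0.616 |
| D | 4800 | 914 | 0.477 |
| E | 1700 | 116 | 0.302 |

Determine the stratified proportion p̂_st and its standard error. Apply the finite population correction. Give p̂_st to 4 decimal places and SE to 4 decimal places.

N = 15300; stratum weights W_h = N_h/N.
p̂_st = Σ W_h p̂_h = (1800·0.282 + 4200·0.197 + 2800·0.616 + 4800·0.477 + 1700·0.302)/15300 = 0.38319
V̂(p̂_st) = Σ W_h² (1 − n_h/N_h) p̂_h(1−p̂_h)/(n_h−1):
  stratum A: (1800/15300)²·(1 − 170/1800)·0.282·0.718/169 = 1.50163e-05
  stratum B: (4200/15300)²·(1 − 426/4200)·0.197·0.803/425 = 2.52035e-05
  stratum C: (2800/15300)²·(1 − 164/2800)·0.616·0.384/163 = 4.57557e-05
  stratum D: (4800/15300)²·(1 − 914/4800)·0.477·0.523/913 = 2.17726e-05
  stratum E: (1700/15300)²·(1 − 116/1700)·0.302·0.698/115 = 2.10856e-05
V̂(p̂_st) = 0.000128834; SE = √V̂ = 0.0113505

p̂_st ≈ 0.3832, SE ≈ 0.0114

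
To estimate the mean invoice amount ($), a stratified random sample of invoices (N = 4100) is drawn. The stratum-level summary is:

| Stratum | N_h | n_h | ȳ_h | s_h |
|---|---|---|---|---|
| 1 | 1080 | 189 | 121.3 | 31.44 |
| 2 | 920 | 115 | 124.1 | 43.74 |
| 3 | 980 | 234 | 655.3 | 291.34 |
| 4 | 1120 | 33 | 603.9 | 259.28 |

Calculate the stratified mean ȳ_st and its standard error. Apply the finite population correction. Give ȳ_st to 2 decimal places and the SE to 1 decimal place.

ȳ_st ≈ 381.40, SE ≈ 12.8

ȳ_st = Σ W_h ȳ_h = (1080·121.3 + 920·124.1 + 980·655.3 + 1120·603.9)/4100 = 381.39951
V̂(ȳ_st) = Σ W_h² (1 − n_h/N_h) s_h²/n_h, with W_h = N_h/N and N = 4100:
  stratum 1: (1080/4100)²·(1 − 189/1080)·31.44²/189 = 0.29939
  stratum 2: (920/4100)²·(1 − 115/920)·43.74²/115 = 0.732952
  stratum 3: (980/4100)²·(1 − 234/980)·291.34²/234 = 15.7754
  stratum 4: (1120/4100)²·(1 − 33/1120)·259.28²/33 = 147.538
V̂(ȳ_st) = 164.346
SE(ȳ_st) = √164.346 = 12.8197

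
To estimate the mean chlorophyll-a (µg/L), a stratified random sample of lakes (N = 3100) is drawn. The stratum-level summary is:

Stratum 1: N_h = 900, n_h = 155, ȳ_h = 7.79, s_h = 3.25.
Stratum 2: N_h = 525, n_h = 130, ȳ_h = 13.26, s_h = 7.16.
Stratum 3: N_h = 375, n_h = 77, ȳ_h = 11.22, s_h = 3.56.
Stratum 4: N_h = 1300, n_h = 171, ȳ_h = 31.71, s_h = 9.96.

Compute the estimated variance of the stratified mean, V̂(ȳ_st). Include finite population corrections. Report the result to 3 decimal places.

V̂(ȳ_st) ≈ 0.104

V̂(ȳ_st) = Σ W_h² (1 − n_h/N_h) s_h²/n_h, with W_h = N_h/N and N = 3100:
  stratum 1: (900/3100)²·(1 − 155/900)·3.25²/155 = 0.00475456
  stratum 2: (525/3100)²·(1 − 130/525)·7.16²/130 = 0.00850973
  stratum 3: (375/3100)²·(1 − 77/375)·3.56²/77 = 0.00191396
  stratum 4: (1300/3100)²·(1 − 171/1300)·9.96²/171 = 0.0886006
V̂(ȳ_st) = 0.103779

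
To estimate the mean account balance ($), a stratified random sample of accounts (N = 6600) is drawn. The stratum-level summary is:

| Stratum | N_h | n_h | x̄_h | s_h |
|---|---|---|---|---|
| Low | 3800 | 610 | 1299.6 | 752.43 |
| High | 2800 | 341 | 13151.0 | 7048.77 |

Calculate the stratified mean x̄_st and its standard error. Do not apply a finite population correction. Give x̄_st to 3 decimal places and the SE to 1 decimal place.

x̄_st = Σ W_h x̄_h = (3800·1299.6 + 2800·13151.0)/6600 = 6327.46667
V̂(x̄_st) = Σ W_h² s_h²/n_h, with W_h = N_h/N and N = 6600:
  stratum Low: (3800/6600)²·752.43²/610 = 307.668
  stratum High: (2800/6600)²·7048.77²/341 = 26224.1
V̂(x̄_st) = 26531.8
SE(x̄_st) = √26531.8 = 162.886

x̄_st ≈ 6327.467, SE ≈ 162.9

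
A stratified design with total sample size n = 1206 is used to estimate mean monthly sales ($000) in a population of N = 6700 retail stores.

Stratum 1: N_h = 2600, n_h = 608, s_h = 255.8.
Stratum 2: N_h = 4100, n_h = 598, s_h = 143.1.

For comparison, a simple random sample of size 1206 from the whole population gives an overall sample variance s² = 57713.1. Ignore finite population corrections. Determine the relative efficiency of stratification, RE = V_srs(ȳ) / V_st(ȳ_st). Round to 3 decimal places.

RE ≈ 1.648

V̂(ȳ_st) = Σ W_h² s_h²/n_h, with W_h = N_h/N and N = 6700:
  stratum 1: (2600/6700)²·255.8²/608 = 16.2067
  stratum 2: (4100/6700)²·143.1²/598 = 12.8232
V_st = 29.0299
V_srs = s²/n = 57713.1/1206 = 47.855
Relative efficiency = V_srs / V_st = 47.855/29.0299 = 1.6485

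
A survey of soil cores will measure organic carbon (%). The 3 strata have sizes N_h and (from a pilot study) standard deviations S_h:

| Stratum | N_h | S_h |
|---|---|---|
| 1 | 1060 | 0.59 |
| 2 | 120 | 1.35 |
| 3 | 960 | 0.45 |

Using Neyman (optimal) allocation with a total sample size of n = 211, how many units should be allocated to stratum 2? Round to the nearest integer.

Neyman allocation: n_h = n · N_h S_h / Σ N_i S_i, with n = 211.
  stratum 1: N_h·S_h = 1060·0.59 = 625.40
  stratum 2: N_h·S_h = 120·1.35 = 162.00
  stratum 3: N_h·S_h = 960·0.45 = 432.00
Σ N_h S_h = 1219.40
n for stratum 2 = 211·162.00/1219.40 = 28.032 → 28

28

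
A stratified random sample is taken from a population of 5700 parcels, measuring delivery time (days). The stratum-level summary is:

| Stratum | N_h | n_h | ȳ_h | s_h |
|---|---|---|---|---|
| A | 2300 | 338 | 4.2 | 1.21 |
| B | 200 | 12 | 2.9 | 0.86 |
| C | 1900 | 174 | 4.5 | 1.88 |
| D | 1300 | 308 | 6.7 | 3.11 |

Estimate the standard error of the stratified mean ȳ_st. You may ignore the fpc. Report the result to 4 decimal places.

V̂(ȳ_st) = Σ W_h² s_h²/n_h, with W_h = N_h/N and N = 5700:
  stratum A: (2300/5700)²·1.21²/338 = 0.000705277
  stratum B: (200/5700)²·0.86²/12 = 7.58798e-05
  stratum C: (1900/5700)²·1.88²/174 = 0.00225696
  stratum D: (1300/5700)²·3.11²/308 = 0.00163345
V̂(ȳ_st) = 0.00467157
SE(ȳ_st) = √0.00467157 = 0.0683489

SE(ȳ_st) ≈ 0.0683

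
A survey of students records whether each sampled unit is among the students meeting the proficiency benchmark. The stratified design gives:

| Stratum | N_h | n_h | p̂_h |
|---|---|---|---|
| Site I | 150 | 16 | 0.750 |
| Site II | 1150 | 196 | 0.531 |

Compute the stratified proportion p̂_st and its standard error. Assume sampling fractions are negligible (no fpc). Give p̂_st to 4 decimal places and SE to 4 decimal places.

p̂_st ≈ 0.5563, SE ≈ 0.0341

N = 1300; stratum weights W_h = N_h/N.
p̂_st = Σ W_h p̂_h = (150·0.750 + 1150·0.531)/1300 = 0.55627
V̂(p̂_st) = Σ W_h² p̂_h(1−p̂_h)/(n_h−1):
  stratum Site I: (150/1300)²·0.750·0.250/15 = 0.00016642
  stratum Site II: (1150/1300)²·0.531·0.469/195 = 0.000999405
V̂(p̂_st) = 0.00116583; SE = √V̂ = 0.0341442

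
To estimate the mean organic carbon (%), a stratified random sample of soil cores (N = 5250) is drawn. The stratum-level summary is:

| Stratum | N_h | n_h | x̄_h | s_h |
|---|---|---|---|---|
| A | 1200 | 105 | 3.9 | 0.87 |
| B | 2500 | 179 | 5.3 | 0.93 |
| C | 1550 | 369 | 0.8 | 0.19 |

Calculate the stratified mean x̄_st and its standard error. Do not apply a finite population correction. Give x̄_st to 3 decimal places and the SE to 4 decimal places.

x̄_st ≈ 3.651, SE ≈ 0.0385

x̄_st = Σ W_h x̄_h = (1200·3.9 + 2500·5.3 + 1550·0.8)/5250 = 3.65143
V̂(x̄_st) = Σ W_h² s_h²/n_h, with W_h = N_h/N and N = 5250:
  stratum A: (1200/5250)²·0.87²/105 = 0.000376611
  stratum B: (2500/5250)²·0.93²/179 = 0.00109566
  stratum C: (1550/5250)²·0.19²/369 = 8.52758e-06
V̂(x̄_st) = 0.00148079
SE(x̄_st) = √0.00148079 = 0.0384811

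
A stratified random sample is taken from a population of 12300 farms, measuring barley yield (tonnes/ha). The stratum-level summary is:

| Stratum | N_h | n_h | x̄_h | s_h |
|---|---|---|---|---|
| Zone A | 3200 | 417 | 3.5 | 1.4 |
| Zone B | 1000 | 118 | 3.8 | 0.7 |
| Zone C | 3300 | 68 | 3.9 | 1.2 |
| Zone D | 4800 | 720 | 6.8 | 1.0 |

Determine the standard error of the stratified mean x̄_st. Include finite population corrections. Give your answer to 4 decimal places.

SE(x̄_st) ≈ 0.0444

V̂(x̄_st) = Σ W_h² (1 − n_h/N_h) s_h²/n_h, with W_h = N_h/N and N = 12300:
  stratum Zone A: (3200/12300)²·(1 − 417/3200)·1.4²/417 = 0.000276677
  stratum Zone B: (1000/12300)²·(1 − 118/1000)·0.7²/118 = 2.42088e-05
  stratum Zone C: (3300/12300)²·(1 − 68/3300)·1.2²/68 = 0.00149289
  stratum Zone D: (4800/12300)²·(1 − 720/4800)·1.0²/720 = 0.000179787
V̂(x̄_st) = 0.00197357
SE(x̄_st) = √0.00197357 = 0.0444248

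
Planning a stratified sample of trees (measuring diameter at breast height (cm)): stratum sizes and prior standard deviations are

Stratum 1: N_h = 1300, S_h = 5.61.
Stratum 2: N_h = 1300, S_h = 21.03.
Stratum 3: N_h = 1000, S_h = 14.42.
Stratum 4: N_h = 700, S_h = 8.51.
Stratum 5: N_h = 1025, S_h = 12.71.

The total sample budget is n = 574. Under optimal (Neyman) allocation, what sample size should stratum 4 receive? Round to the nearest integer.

50

Neyman allocation: n_h = n · N_h S_h / Σ N_i S_i, with n = 574.
  stratum 1: N_h·S_h = 1300·5.61 = 7293.00
  stratum 2: N_h·S_h = 1300·21.03 = 27339.00
  stratum 3: N_h·S_h = 1000·14.42 = 14420.00
  stratum 4: N_h·S_h = 700·8.51 = 5957.00
  stratum 5: N_h·S_h = 1025·12.71 = 13027.75
Σ N_h S_h = 68036.75
n for stratum 4 = 574·5957.00/68036.75 = 50.257 → 50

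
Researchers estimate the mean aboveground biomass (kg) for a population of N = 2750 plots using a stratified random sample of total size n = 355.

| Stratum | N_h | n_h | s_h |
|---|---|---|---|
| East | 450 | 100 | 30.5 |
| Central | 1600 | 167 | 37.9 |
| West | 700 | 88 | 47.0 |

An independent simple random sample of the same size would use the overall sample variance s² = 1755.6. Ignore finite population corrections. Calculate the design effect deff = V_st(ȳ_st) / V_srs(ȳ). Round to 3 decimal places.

V̂(ȳ_st) = Σ W_h² s_h²/n_h, with W_h = N_h/N and N = 2750:
  stratum East: (450/2750)²·30.5²/100 = 0.249092
  stratum Central: (1600/2750)²·37.9²/167 = 2.91163
  stratum West: (700/2750)²·47.0²/88 = 1.62646
V_st = 4.78719
V_srs = s²/n = 1755.6/355 = 4.94535
deff = V_st / V_srs = 4.78719/4.94535 = 0.9680

deff ≈ 0.968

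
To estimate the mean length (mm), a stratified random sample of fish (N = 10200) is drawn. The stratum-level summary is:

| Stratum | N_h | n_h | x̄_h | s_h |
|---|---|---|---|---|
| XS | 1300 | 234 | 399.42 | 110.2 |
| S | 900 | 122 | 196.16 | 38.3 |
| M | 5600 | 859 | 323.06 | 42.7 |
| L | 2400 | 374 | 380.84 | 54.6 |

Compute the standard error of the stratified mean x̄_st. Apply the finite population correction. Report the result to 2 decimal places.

SE(x̄_st) ≈ 1.30

V̂(x̄_st) = Σ W_h² (1 − n_h/N_h) s_h²/n_h, with W_h = N_h/N and N = 10200:
  stratum XS: (1300/10200)²·(1 − 234/1300)·110.2²/234 = 0.69127
  stratum S: (900/10200)²·(1 − 122/900)·38.3²/122 = 0.0809207
  stratum M: (5600/10200)²·(1 − 859/5600)·42.7²/859 = 0.541652
  stratum L: (2400/10200)²·(1 − 374/2400)·54.6²/374 = 0.372532
V̂(x̄_st) = 1.68637
SE(x̄_st) = √1.68637 = 1.2986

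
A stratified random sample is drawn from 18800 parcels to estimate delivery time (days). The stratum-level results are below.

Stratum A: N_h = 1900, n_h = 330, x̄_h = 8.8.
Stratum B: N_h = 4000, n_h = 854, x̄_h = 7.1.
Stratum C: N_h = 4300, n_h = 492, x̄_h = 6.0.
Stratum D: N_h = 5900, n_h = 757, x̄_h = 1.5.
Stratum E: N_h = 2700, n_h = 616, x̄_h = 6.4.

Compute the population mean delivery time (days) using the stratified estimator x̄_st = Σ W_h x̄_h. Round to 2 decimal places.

N = Σ N_h = 18800. Stratum weights W_h = N_h/N.
x̄_st = (1900·8.8 + 4000·7.1 + 4300·6.0 + 5900·1.5 + 2700·6.4) / 18800 = 5.1622

x̄_st ≈ 5.16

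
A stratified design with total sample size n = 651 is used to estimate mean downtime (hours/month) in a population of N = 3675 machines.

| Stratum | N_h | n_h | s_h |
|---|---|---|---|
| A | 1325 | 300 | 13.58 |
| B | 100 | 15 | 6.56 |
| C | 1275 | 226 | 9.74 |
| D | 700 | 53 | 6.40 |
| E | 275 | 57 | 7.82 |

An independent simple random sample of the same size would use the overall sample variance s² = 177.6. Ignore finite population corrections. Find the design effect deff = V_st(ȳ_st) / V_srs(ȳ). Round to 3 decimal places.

deff ≈ 0.611

V̂(ȳ_st) = Σ W_h² s_h²/n_h, with W_h = N_h/N and N = 3675:
  stratum A: (1325/3675)²·13.58²/300 = 0.0799089
  stratum B: (100/3675)²·6.56²/15 = 0.00212423
  stratum C: (1275/3675)²·9.74²/226 = 0.050526
  stratum D: (700/3675)²·6.40²/53 = 0.0280392
  stratum E: (275/3675)²·7.82²/57 = 0.00600744
V_st = 0.166606
V_srs = s²/n = 177.6/651 = 0.272811
deff = V_st / V_srs = 0.166606/0.272811 = 0.6107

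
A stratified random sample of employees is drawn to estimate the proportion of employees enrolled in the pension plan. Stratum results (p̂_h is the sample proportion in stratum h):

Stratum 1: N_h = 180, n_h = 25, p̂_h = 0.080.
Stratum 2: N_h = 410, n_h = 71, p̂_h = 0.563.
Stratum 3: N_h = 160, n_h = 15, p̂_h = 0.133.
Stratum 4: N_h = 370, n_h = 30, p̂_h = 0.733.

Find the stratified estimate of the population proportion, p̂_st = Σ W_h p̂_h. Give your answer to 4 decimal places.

N = 1120; stratum weights W_h = N_h/N.
p̂_st = Σ W_h p̂_h = (180·0.080 + 410·0.563 + 160·0.133 + 370·0.733)/1120 = 0.48011

p̂_st ≈ 0.4801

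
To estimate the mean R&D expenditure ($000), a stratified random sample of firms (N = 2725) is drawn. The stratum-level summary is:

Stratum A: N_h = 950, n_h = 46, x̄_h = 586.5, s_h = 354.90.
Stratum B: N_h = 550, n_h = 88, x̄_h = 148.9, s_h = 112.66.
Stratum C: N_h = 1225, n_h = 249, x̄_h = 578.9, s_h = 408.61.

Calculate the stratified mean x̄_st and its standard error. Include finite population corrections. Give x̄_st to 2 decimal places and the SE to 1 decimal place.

x̄_st ≈ 494.76, SE ≈ 20.7

x̄_st = Σ W_h x̄_h = (950·586.5 + 550·148.9 + 1225·578.9)/2725 = 494.76055
V̂(x̄_st) = Σ W_h² (1 − n_h/N_h) s_h²/n_h, with W_h = N_h/N and N = 2725:
  stratum A: (950/2725)²·(1 − 46/950)·354.90²/46 = 316.675
  stratum B: (550/2725)²·(1 − 88/550)·112.66²/88 = 4.93547
  stratum C: (1225/2725)²·(1 − 249/1225)·408.61²/249 = 107.962
V̂(x̄_st) = 429.572
SE(x̄_st) = √429.572 = 20.7261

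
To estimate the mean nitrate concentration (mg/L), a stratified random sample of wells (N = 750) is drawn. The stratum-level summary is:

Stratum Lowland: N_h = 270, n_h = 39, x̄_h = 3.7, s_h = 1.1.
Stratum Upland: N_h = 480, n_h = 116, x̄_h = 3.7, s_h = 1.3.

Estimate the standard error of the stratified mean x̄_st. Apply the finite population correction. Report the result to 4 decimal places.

V̂(x̄_st) = Σ W_h² (1 − n_h/N_h) s_h²/n_h, with W_h = N_h/N and N = 750:
  stratum Lowland: (270/750)²·(1 − 39/270)·1.1²/39 = 0.00344012
  stratum Upland: (480/750)²·(1 − 116/480)·1.3²/116 = 0.00452531
V̂(x̄_st) = 0.00796544
SE(x̄_st) = √0.00796544 = 0.0892493

SE(x̄_st) ≈ 0.0892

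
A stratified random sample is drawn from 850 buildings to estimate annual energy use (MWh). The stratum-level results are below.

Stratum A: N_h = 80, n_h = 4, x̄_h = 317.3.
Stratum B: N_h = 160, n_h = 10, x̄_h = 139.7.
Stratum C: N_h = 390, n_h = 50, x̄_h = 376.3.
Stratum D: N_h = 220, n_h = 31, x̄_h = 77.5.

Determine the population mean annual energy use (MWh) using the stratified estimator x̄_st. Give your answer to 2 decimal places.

N = Σ N_h = 850. Stratum weights W_h = N_h/N.
x̄_st = (80·317.3 + 160·139.7 + 390·376.3 + 220·77.5) / 850 = 248.8741

x̄_st ≈ 248.87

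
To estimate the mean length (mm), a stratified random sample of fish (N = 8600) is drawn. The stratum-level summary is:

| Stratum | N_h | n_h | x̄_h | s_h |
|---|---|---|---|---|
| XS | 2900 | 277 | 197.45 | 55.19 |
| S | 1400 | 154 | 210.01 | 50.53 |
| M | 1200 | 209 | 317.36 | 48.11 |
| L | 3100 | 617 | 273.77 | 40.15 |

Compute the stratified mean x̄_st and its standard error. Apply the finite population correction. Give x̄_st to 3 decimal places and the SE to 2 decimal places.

x̄_st ≈ 243.737, SE ≈ 1.40

x̄_st = Σ W_h x̄_h = (2900·197.45 + 1400·210.01 + 1200·317.36 + 3100·273.77)/8600 = 243.73698
V̂(x̄_st) = Σ W_h² (1 − n_h/N_h) s_h²/n_h, with W_h = N_h/N and N = 8600:
  stratum XS: (2900/8600)²·(1 − 277/2900)·55.19²/277 = 1.13094
  stratum S: (1400/8600)²·(1 − 154/1400)·50.53²/154 = 0.391045
  stratum M: (1200/8600)²·(1 − 209/1200)·48.11²/209 = 0.178067
  stratum L: (3100/8600)²·(1 − 617/3100)·40.15²/617 = 0.271911
V̂(x̄_st) = 1.97197
SE(x̄_st) = √1.97197 = 1.40427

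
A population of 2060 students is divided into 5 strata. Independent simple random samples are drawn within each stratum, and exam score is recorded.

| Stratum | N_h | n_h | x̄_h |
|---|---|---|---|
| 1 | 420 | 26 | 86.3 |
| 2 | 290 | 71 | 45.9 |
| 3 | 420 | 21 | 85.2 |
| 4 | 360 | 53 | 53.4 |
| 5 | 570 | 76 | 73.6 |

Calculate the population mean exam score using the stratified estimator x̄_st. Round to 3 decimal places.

x̄_st ≈ 71.125

N = Σ N_h = 2060. Stratum weights W_h = N_h/N.
x̄_st = (420·86.3 + 290·45.9 + 420·85.2 + 360·53.4 + 570·73.6) / 2060 = 71.12476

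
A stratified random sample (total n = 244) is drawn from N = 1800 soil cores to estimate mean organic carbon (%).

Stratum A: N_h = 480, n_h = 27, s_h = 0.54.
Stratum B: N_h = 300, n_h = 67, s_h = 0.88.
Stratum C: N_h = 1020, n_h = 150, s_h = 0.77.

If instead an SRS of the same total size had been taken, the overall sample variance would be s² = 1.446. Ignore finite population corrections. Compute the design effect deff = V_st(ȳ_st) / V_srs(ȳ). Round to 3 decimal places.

V̂(ȳ_st) = Σ W_h² s_h²/n_h, with W_h = N_h/N and N = 1800:
  stratum A: (480/1800)²·0.54²/27 = 0.000768
  stratum B: (300/1800)²·0.88²/67 = 0.000321061
  stratum C: (1020/1800)²·0.77²/150 = 0.00126925
V_st = 0.00235831
V_srs = s²/n = 1.446/244 = 0.00592623
deff = V_st / V_srs = 0.00235831/0.00592623 = 0.3979

deff ≈ 0.398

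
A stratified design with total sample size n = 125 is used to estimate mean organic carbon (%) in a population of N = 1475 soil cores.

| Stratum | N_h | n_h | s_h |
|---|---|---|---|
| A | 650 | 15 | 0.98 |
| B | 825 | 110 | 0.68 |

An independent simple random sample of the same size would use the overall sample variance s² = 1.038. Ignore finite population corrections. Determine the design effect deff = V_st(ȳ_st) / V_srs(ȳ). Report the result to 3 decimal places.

V̂(ȳ_st) = Σ W_h² s_h²/n_h, with W_h = N_h/N and N = 1475:
  stratum A: (650/1475)²·0.98²/15 = 0.0124338
  stratum B: (825/1475)²·0.68²/110 = 0.00131507
V_st = 0.0137489
V_srs = s²/n = 1.038/125 = 0.008304
deff = V_st / V_srs = 0.0137489/0.008304 = 1.6557

deff ≈ 1.656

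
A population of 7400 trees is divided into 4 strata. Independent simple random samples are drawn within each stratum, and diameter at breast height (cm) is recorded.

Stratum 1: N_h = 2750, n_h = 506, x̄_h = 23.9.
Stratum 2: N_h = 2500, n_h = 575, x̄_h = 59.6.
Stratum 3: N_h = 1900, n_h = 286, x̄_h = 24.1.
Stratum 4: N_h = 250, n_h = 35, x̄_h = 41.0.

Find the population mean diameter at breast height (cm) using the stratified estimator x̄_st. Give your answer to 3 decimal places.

x̄_st ≈ 36.590

N = Σ N_h = 7400. Stratum weights W_h = N_h/N.
x̄_st = (2750·23.9 + 2500·59.6 + 1900·24.1 + 250·41.0) / 7400 = 36.58986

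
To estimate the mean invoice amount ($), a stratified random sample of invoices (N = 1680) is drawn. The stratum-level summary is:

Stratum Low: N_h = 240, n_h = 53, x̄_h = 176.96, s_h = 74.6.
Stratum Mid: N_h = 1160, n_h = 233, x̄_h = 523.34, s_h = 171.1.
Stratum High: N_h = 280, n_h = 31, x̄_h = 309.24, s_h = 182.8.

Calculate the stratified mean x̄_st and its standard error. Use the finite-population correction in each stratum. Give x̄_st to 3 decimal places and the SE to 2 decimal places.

x̄_st ≈ 438.174, SE ≈ 8.73

x̄_st = Σ W_h x̄_h = (240·176.96 + 1160·523.34 + 280·309.24)/1680 = 438.17381
V̂(x̄_st) = Σ W_h² (1 − n_h/N_h) s_h²/n_h, with W_h = N_h/N and N = 1680:
  stratum Low: (240/1680)²·(1 − 53/240)·74.6²/53 = 1.66969
  stratum Mid: (1160/1680)²·(1 − 233/1160)·171.1²/233 = 47.87
  stratum High: (280/1680)²·(1 − 31/280)·182.8²/31 = 26.6274
V̂(x̄_st) = 76.1671
SE(x̄_st) = √76.1671 = 8.72738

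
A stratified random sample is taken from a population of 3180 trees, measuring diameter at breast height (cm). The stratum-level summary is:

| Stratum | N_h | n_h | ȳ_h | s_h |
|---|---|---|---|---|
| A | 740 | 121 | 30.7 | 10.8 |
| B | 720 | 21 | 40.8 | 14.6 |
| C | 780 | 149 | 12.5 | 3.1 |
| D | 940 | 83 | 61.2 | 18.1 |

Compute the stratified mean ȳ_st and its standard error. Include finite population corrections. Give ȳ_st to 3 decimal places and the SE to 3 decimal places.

ȳ_st = Σ W_h ȳ_h = (740·30.7 + 720·40.8 + 780·12.5 + 940·61.2)/3180 = 37.53836
V̂(ȳ_st) = Σ W_h² (1 − n_h/N_h) s_h²/n_h, with W_h = N_h/N and N = 3180:
  stratum A: (740/3180)²·(1 − 121/740)·10.8²/121 = 0.0436647
  stratum B: (720/3180)²·(1 − 21/720)·14.6²/21 = 0.505175
  stratum C: (780/3180)²·(1 − 149/780)·3.1²/149 = 0.00313911
  stratum D: (940/3180)²·(1 − 83/940)·18.1²/83 = 0.314437
V̂(ȳ_st) = 0.866416
SE(ȳ_st) = √0.866416 = 0.930815

ȳ_st ≈ 37.538, SE ≈ 0.931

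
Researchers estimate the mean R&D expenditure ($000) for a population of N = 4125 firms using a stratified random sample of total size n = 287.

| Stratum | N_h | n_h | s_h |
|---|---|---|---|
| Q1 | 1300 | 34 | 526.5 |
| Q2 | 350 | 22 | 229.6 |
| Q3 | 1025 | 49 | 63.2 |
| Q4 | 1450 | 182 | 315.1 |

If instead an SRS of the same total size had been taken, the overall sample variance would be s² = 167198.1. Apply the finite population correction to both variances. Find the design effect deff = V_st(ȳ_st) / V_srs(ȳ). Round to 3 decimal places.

deff ≈ 1.602

V̂(ȳ_st) = Σ W_h² (1 − n_h/N_h) s_h²/n_h, with W_h = N_h/N and N = 4125:
  stratum Q1: (1300/4125)²·(1 − 34/1300)·526.5²/34 = 788.582
  stratum Q2: (350/4125)²·(1 − 22/350)·229.6²/22 = 16.1665
  stratum Q3: (1025/4125)²·(1 − 49/1025)·63.2²/49 = 4.79252
  stratum Q4: (1450/4125)²·(1 − 182/1450)·315.1²/182 = 58.9474
V_st = 868.489
V_srs = (1 − 287/4125)·167198.1/287 = 542.039
deff = V_st / V_srs = 868.489/542.039 = 1.6023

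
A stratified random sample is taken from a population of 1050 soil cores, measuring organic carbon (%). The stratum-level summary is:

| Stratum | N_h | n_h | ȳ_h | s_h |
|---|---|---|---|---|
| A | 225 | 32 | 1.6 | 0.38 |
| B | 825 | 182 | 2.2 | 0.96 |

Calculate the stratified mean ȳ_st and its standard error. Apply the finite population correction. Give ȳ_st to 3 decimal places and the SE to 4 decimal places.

ȳ_st ≈ 2.071, SE ≈ 0.0511

ȳ_st = Σ W_h ȳ_h = (225·1.6 + 825·2.2)/1050 = 2.07143
V̂(ȳ_st) = Σ W_h² (1 − n_h/N_h) s_h²/n_h, with W_h = N_h/N and N = 1050:
  stratum A: (225/1050)²·(1 − 32/225)·0.38²/32 = 0.000177737
  stratum B: (825/1050)²·(1 − 182/825)·0.96²/182 = 0.00243645
V̂(ȳ_st) = 0.00261419
SE(ȳ_st) = √0.00261419 = 0.0511291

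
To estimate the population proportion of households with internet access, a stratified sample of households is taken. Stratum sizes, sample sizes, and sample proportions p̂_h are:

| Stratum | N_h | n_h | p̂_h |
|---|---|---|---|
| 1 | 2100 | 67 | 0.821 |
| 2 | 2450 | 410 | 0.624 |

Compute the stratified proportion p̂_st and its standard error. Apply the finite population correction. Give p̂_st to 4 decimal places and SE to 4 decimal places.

p̂_st ≈ 0.7149, SE ≈ 0.0244

N = 4550; stratum weights W_h = N_h/N.
p̂_st = Σ W_h p̂_h = (2100·0.821 + 2450·0.624)/4550 = 0.71492
V̂(p̂_st) = Σ W_h² (1 − n_h/N_h) p̂_h(1−p̂_h)/(n_h−1):
  stratum 1: (2100/4550)²·(1 − 67/2100)·0.821·0.179/66 = 0.000459183
  stratum 2: (2450/4550)²·(1 − 410/2450)·0.624·0.376/409 = 0.000138491
V̂(p̂_st) = 0.000597675; SE = √V̂ = 0.0244474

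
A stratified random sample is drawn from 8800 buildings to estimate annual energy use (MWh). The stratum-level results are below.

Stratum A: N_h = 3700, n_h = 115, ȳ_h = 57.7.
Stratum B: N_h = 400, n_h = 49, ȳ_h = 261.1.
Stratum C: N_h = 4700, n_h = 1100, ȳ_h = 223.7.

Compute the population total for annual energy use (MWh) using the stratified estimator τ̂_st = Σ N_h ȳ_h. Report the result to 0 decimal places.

τ̂_st ≈ 1369320

τ̂_st = Σ N_h ȳ_h = 3700·57.7 + 400·261.1 + 4700·223.7 = 1369320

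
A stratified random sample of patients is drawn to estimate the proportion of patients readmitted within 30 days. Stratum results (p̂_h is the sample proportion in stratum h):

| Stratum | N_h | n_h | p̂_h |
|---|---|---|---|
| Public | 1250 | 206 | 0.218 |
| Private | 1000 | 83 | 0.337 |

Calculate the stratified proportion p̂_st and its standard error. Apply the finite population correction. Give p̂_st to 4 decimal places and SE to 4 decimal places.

N = 2250; stratum weights W_h = N_h/N.
p̂_st = Σ W_h p̂_h = (1250·0.218 + 1000·0.337)/2250 = 0.27089
V̂(p̂_st) = Σ W_h² (1 − n_h/N_h) p̂_h(1−p̂_h)/(n_h−1):
  stratum Public: (1250/2250)²·(1 − 206/1250)·0.218·0.782/205 = 0.000214365
  stratum Private: (1000/2250)²·(1 − 83/1000)·0.337·0.663/82 = 0.000493553
V̂(p̂_st) = 0.000707919; SE = √V̂ = 0.0266067

p̂_st ≈ 0.2709, SE ≈ 0.0266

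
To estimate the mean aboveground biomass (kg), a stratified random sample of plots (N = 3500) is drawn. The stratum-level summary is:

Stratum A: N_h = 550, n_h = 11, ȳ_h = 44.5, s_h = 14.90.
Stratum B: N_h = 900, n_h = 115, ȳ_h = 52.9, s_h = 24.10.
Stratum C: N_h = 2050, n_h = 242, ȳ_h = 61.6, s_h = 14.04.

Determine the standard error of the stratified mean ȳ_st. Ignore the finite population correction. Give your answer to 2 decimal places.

SE(ȳ_st) ≈ 1.05

V̂(ȳ_st) = Σ W_h² s_h²/n_h, with W_h = N_h/N and N = 3500:
  stratum A: (550/3500)²·14.90²/11 = 0.49839
  stratum B: (900/3500)²·24.10²/115 = 0.333953
  stratum C: (2050/3500)²·14.04²/242 = 0.279441
V̂(ȳ_st) = 1.11178
SE(ȳ_st) = √1.11178 = 1.05441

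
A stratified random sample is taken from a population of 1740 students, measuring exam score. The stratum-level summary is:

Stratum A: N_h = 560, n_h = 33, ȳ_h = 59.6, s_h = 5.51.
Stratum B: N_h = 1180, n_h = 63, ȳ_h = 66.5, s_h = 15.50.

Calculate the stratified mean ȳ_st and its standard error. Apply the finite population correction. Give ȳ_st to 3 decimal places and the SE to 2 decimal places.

ȳ_st = Σ W_h ȳ_h = (560·59.6 + 1180·66.5)/1740 = 64.27931
V̂(ȳ_st) = Σ W_h² (1 − n_h/N_h) s_h²/n_h, with W_h = N_h/N and N = 1740:
  stratum A: (560/1740)²·(1 − 33/560)·5.51²/33 = 0.0896787
  stratum B: (1180/1740)²·(1 − 63/1180)·15.50²/63 = 1.6602
V̂(ȳ_st) = 1.74988
SE(ȳ_st) = √1.74988 = 1.32283

ȳ_st ≈ 64.279, SE ≈ 1.32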